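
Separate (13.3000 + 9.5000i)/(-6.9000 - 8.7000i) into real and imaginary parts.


Multiply by conjugate: (13.3000 + 9.5000i)(-6.9000 + 8.7000i) / ((-6.9)^2 + (-8.7)^2)
Numerator real = 13.3*(-6.9) + 9.5*(-8.7) = -174.42
Numerator imag = 9.5*(-6.9) - 13.3*(-8.7) = 50.16
Denominator = 123.3
Re(z) = -174.42/123.3 = -1.4146
Im(z) = 50.16/123.3 = 0.4068

Re(z) = -1.4146, Im(z) = 0.4068


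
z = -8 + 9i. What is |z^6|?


|z| = sqrt(64+81) = sqrt(145) = 12.0416
|z^6| = |z|^6 = (sqrt(145))^6 = 145^3 = 3048625

|z^6| = 3048625


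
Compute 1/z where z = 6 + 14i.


|z|^2 = 36+196 = 232
1/z = (6 - 14i)/232

1/z = 0.0259 - 0.0603i


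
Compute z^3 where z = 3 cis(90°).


r^3 = 3^3 = 27
n*theta = 3*90° = 270° = 270° (mod 360)
a = 27*cos(270°) = 0
b = 27*sin(270°) = -27.0000

27 cis(270°) = 0 - 27.0000i


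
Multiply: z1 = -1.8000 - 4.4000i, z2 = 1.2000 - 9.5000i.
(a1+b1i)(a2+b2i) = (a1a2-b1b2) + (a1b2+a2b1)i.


Real = -1.8*1.2 - (-4.4)*(-9.5) = -2.16 - 41.8 = -43.96
Imag = -1.8*(-9.5) + 1.2*(-4.4) = 17.1 - (5.28) = 11.82

-43.9600 + 11.8200i


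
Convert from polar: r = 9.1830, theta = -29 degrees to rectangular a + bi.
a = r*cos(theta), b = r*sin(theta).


a = 9.1830*cos(-29°) = 9.1830*0.87462 = 8.0316
b = 9.1830*sin(-29°) = 9.1830*(-0.48481) = -4.4520

8.0316 - 4.4520i


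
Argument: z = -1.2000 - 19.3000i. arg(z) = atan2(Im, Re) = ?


Re = -1.2, Im = -19.3
arg = atan2(-19.3, -1.2) = -93.5579 degrees

arg(z) = -93.5579 degrees


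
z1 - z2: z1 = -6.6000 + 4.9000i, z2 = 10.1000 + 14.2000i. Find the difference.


Real: -6.6 - 10.1 = -16.7
Imag: 4.9 - 14.2 = -9.3

-16.7000 - 9.3000i


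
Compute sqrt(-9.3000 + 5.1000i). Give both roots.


|z| = sqrt(86.49+26.01) = 10.6066
sqrt((|z|+a)/2) = sqrt((10.6066+(-9.3))/2) = sqrt(0.6533) = 0.8083
sqrt((|z|-a)/2) = sqrt((10.6066-(-9.3))/2) = sqrt(9.9533) = 3.1549

±(0.8083 + 3.1549i) i.e. 0.8083 + 3.1549i and -0.8083 - 3.1549i


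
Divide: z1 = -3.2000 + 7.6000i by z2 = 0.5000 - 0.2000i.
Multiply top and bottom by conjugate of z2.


Conjugate of z2 = 0.5000 + 0.2000i
Numerator: (-3.2000 + 7.6000i)(0.5000 + 0.2000i) = -3.1200 + 3.1600i
Denominator: 0.5^2 + (-0.2)^2 = 0.29
Result = (-3.1200 + 3.1600i)/0.29

-10.7586 + 10.8966i


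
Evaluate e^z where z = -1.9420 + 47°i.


e^-1.9420 = 0.1434
cos(47°) = 0.682
sin(47°) = 0.7314
Real = 0.1434*0.682 = 0.0978
Imag = 0.1434*0.7314 = 0.1049

0.0978 + 0.1049i


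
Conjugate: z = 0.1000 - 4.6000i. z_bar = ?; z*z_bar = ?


z_bar = 0.1000 + 4.6000i
z*z_bar = 0.1^2 + (-4.6)^2 = 0.01 + 21.16 = 21.17

z_bar = 0.1000 + 4.6000i, z*z_bar = 21.17


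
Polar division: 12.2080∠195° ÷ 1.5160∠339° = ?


r = 12.2080 / 1.5160 = 8.0528
theta = 195° - 339° = -144° = 216° (mod 360)

8.0528 cis(216°)


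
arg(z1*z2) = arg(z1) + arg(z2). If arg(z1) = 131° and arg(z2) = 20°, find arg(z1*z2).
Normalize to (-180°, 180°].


arg(z1*z2) = 131° + 20° = 151°
Normalized to (-180°, 180°]: 151°

151°


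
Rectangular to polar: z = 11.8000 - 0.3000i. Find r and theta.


r = sqrt(139.24+0.09) = sqrt(139.33) = 11.8038
theta = atan2(-0.3, 11.8) = -1.4564 degrees

r = 11.8038, theta = -1.4564 degrees


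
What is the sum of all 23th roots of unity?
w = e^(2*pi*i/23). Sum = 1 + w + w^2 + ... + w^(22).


The sum of all 23th roots of unity is 0.
Geometric series: (1 - w^23)/(1 - w) = (1-1)/(1-w) = 0 since w^23 = 1, w ≠ 1.
Alternatively: coefficient of z^22 in z^23 - 1 is 0.

0


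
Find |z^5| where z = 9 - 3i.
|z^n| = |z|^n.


|z| = sqrt(81+9) = sqrt(90) = 9.4868
|z^5| = |z|^5 = (sqrt(90))^5 = 90^2 * sqrt(90) = 8100*sqrt(90)

|z^5| = 8100*sqrt(90) ≈ 76843.3471


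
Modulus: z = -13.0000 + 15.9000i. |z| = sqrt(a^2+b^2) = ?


|z| = sqrt((-13)^2 + 15.9^2) = sqrt(169 + 252.81) = sqrt(421.81) = 20.5380

|z| = 20.5380


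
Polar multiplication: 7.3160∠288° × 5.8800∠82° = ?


r = 7.3160 * 5.8800 = 43.0181
theta = 288° + 82° = 370° = 10° (mod 360)

43.0181 cis(10°)


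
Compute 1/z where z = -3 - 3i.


|z|^2 = 9+9 = 18
1/z = (-3 + 3i)/18

1/z = -0.1667 + 0.1667i


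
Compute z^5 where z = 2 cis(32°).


r^5 = 2^5 = 32
n*theta = 5*32° = 160° = 160° (mod 360)
a = 32*cos(160°) = -30.0702
b = 32*sin(160°) = 10.9446

32 cis(160°) = -30.0702 + 10.9446i


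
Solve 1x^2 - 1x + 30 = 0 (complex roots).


disc = (-1)^2 - 4*1*30 = 1 - 120 = -119
sqrt(|disc|) = sqrt(119) = 10.9087
Real part = 1/(2*1) = 0.5000
Imag part = 10.9087/(2*1) = 5.4544

0.5000 ± 5.4544i


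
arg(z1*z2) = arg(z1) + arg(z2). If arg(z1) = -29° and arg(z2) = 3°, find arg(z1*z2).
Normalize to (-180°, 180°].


arg(z1*z2) = -29° + 3° = -26°
Normalized to (-180°, 180°]: -26°

-26°


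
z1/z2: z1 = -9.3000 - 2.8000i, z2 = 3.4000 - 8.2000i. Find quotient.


Conjugate of z2 = 3.4000 + 8.2000i
Numerator: (-9.3000 - 2.8000i)(3.4000 + 8.2000i) = -8.6600 - 85.7800i
Denominator: 3.4^2 + (-8.2)^2 = 78.8
Result = (-8.6600 - 85.7800i)/78.8

-0.1099 - 1.0886i


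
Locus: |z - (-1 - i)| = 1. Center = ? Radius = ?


|z - z0| = r is a circle with center z0 and radius r.
Center = (-1, -1), radius = 1

Circle with center (-1, -1) and radius 1


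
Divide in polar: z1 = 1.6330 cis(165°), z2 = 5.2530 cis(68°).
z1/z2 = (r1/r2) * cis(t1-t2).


r = 1.6330 / 5.2530 = 0.3109
theta = 165° - 68° = 97° = 97° (mod 360)

0.3109 cis(97°)


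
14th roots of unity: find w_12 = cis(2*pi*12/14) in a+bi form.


Angle = 360*12/14 = 308.5714°
a = cos(308.5714°) = 0.6235
b = sin(308.5714°) = -0.7818

0.6235 - 0.7818i


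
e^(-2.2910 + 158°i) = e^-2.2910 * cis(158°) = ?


e^-2.2910 = 0.1012
cos(158°) = -0.9272
sin(158°) = 0.3746
Real = 0.1012*(-0.9272) = -0.0938
Imag = 0.1012*0.3746 = 0.0379

-0.0938 + 0.0379i


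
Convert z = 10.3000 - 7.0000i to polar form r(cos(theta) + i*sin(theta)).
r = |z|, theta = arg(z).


r = sqrt(106.09+49) = sqrt(155.09) = 12.4535
theta = atan2(-7, 10.3) = -34.2005 degrees

r = 12.4535, theta = -34.2005 degrees


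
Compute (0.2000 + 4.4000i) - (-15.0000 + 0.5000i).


Real: 0.2 + 15 = 15.2
Imag: 4.4 - 0.5 = 3.9

15.2000 + 3.9000i


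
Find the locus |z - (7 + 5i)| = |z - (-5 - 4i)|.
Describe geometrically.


Equal distances means the locus is the perpendicular bisector of z1 and z2.
Midpoint = ((7+(-5))/2, (5+(-4))/2) = (1.0000, 0.5000)

Perpendicular bisector through (1.0000, 0.5000)


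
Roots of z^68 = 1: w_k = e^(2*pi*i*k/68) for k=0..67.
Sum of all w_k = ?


The sum of all 68th roots of unity is 0.
Geometric series: (1 - w^68)/(1 - w) = (1-1)/(1-w) = 0 since w^68 = 1, w ≠ 1.
Alternatively: coefficient of z^67 in z^68 - 1 is 0.

0


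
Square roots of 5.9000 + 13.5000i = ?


|z| = sqrt(34.81+182.25) = 14.7330
sqrt((|z|+a)/2) = sqrt((14.7330+5.9)/2) = sqrt(10.3165) = 3.2119
sqrt((|z|-a)/2) = sqrt((14.7330-5.9)/2) = sqrt(4.4165) = 2.1015

±(3.2119 + 2.1015i) i.e. 3.2119 + 2.1015i and -3.2119 - 2.1015i


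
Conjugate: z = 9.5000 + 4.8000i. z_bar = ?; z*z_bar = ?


z_bar = 9.5000 - 4.8000i
z*z_bar = 9.5^2 + 4.8^2 = 90.25 + 23.04 = 113.29

z_bar = 9.5000 - 4.8000i, z*z_bar = 113.29


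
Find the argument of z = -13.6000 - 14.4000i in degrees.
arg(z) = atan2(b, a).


Re = -13.6, Im = -14.4
arg = atan2(-14.4, -13.6) = -133.3634 degrees

arg(z) = -133.3634 degrees


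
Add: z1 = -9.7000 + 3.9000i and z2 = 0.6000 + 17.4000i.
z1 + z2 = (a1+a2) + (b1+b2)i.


Real: -9.7 + 0.6 = -9.1
Imag: 3.9 + 17.4 = 21.3

-9.1000 + 21.3000i


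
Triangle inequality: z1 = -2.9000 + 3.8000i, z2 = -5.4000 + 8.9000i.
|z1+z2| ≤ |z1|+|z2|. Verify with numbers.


|z1| = sqrt((-2.9)^2 + 3.8^2) = sqrt(22.85) = 4.7802
|z2| = sqrt((-5.4)^2 + 8.9^2) = sqrt(108.37) = 10.4101
z1+z2 = -8.3000 + 12.7000i
|z1+z2| = sqrt(230.18) = 15.1717
|z1|+|z2| = 4.7802 + 10.4101 = 15.1903

|z1+z2| = 15.1717 ≤ |z1|+|z2| = 15.1903 (verified)


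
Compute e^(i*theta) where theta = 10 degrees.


cos(10°) = 0.9848
sin(10°) = 0.1736

e^(i*10°) = 0.9848 + 0.1736i


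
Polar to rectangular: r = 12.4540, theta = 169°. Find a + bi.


a = 12.4540*cos(169°) = 12.4540*(-0.98163) = -12.2252
b = 12.4540*sin(169°) = 12.4540*0.19081 = 2.3763

-12.2252 + 2.3763i


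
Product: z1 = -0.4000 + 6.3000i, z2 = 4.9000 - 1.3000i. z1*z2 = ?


Real = -0.4*4.9 - 6.3*(-1.3) = -1.96 - (-8.19) = 6.23
Imag = -0.4*(-1.3) + 4.9*6.3 = 0.52 + 30.87 = 31.39

6.2300 + 31.3900i


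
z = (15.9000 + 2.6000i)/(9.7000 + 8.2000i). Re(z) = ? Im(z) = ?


Multiply by conjugate: (15.9000 + 2.6000i)(9.7000 - 8.2000i) / (9.7^2 + 8.2^2)
Numerator real = 15.9*9.7 + 2.6*8.2 = 175.55
Numerator imag = 2.6*9.7 - 15.9*8.2 = -105.16
Denominator = 161.33
Re(z) = 175.55/161.33 = 1.0881
Im(z) = -105.16/161.33 = -0.6518

Re(z) = 1.0881, Im(z) = -0.6518


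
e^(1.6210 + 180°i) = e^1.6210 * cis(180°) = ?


e^1.6210 = 5.0581
cos(180°) = -1
sin(180°) = 0
Real = 5.0581*(-1) = -5.0581
Imag = 5.0581*0 = 0

-5.0581 + 0i


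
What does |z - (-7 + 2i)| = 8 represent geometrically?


|z - z0| = r is a circle with center z0 and radius r.
Center = (-7, 2), radius = 8

Circle with center (-7, 2) and radius 8


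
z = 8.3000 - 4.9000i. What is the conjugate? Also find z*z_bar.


z_bar = 8.3000 + 4.9000i
z*z_bar = 8.3^2 + (-4.9)^2 = 68.89 + 24.01 = 92.9

z_bar = 8.3000 + 4.9000i, z*z_bar = 92.9


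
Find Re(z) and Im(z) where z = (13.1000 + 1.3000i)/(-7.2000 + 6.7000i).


Multiply by conjugate: (13.1000 + 1.3000i)(-7.2000 - 6.7000i) / ((-7.2)^2 + 6.7^2)
Numerator real = 13.1*(-7.2) + 1.3*6.7 = -85.61
Numerator imag = 1.3*(-7.2) - 13.1*6.7 = -97.13
Denominator = 96.73
Re(z) = -85.61/96.73 = -0.8850
Im(z) = -97.13/96.73 = -1.0041

Re(z) = -0.8850, Im(z) = -1.0041


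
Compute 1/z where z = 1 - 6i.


|z|^2 = 1+36 = 37
1/z = (1 + 6i)/37

1/z = 0.0270 + 0.1622i


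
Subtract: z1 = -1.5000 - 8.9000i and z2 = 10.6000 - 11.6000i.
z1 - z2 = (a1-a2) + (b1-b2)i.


Real: -1.5 - 10.6 = -12.1
Imag: -8.9 + 11.6 = 2.7

-12.1000 + 2.7000i


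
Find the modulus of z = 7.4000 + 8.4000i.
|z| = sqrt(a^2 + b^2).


|z| = sqrt(7.4^2 + 8.4^2) = sqrt(54.76 + 70.56) = sqrt(125.32) = 11.1946

|z| = 11.1946


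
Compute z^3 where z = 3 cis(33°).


r^3 = 3^3 = 27
n*theta = 3*33° = 99° = 99° (mod 360)
a = 27*cos(99°) = -4.2237
b = 27*sin(99°) = 26.6676

27 cis(99°) = -4.2237 + 26.6676i


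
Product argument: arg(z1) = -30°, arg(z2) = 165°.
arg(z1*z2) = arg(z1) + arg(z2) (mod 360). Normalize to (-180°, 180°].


arg(z1*z2) = -30° + 165° = 135°
Normalized to (-180°, 180°]: 135°

135°


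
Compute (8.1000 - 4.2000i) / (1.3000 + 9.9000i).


Conjugate of z2 = 1.3000 - 9.9000i
Numerator: (8.1000 - 4.2000i)(1.3000 - 9.9000i) = -31.0500 - 85.6500i
Denominator: 1.3^2 + 9.9^2 = 99.7
Result = (-31.0500 - 85.6500i)/99.7

-0.3114 - 0.8591i


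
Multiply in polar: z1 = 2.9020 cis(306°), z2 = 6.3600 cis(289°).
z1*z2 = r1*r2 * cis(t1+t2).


r = 2.9020 * 6.3600 = 18.4567
theta = 306° + 289° = 595° = 235° (mod 360)

18.4567 cis(235°)


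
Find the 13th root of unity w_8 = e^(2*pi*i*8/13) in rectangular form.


Angle = 360*8/13 = 221.5385°
a = cos(221.5385°) = -0.7485
b = sin(221.5385°) = -0.6631

-0.7485 - 0.6631i


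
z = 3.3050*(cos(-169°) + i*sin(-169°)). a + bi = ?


a = 3.3050*cos(-169°) = 3.3050*(-0.98163) = -3.2443
b = 3.3050*sin(-169°) = 3.3050*(-0.1908) = -0.6306

-3.2443 - 0.6306i


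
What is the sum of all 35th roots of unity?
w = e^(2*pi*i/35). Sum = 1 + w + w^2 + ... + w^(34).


The sum of all 35th roots of unity is 0.
Geometric series: (1 - w^35)/(1 - w) = (1-1)/(1-w) = 0 since w^35 = 1, w ≠ 1.
Alternatively: coefficient of z^34 in z^35 - 1 is 0.

0


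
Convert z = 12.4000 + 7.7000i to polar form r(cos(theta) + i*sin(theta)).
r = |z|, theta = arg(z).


r = sqrt(153.76+59.29) = sqrt(213.05) = 14.5962
theta = atan2(7.7, 12.4) = 31.8389 degrees

r = 14.5962, theta = 31.8389 degrees


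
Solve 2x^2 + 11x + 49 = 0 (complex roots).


disc = 11^2 - 4*2*49 = 121 - 392 = -271
sqrt(|disc|) = sqrt(271) = 16.4621
Real part = -11/(2*2) = -2.7500
Imag part = 16.4621/(2*2) = 4.1155

-2.7500 ± 4.1155i


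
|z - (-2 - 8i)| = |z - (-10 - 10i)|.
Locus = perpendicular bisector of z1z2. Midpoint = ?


Equal distances means the locus is the perpendicular bisector of z1 and z2.
Midpoint = ((-2+(-10))/2, (-8+(-10))/2) = (-6.0000, -9.0000)

Perpendicular bisector through (-6.0000, -9.0000)


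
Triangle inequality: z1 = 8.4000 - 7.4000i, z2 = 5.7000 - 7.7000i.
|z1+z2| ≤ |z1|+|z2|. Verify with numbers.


|z1| = sqrt(8.4^2 + (-7.4)^2) = sqrt(125.32) = 11.1946
|z2| = sqrt(5.7^2 + (-7.7)^2) = sqrt(91.78) = 9.5802
z1+z2 = 14.1000 - 15.1000i
|z1+z2| = sqrt(426.82) = 20.6596
|z1|+|z2| = 11.1946 + 9.5802 = 20.7748

|z1+z2| = 20.6596 ≤ |z1|+|z2| = 20.7748 (verified)


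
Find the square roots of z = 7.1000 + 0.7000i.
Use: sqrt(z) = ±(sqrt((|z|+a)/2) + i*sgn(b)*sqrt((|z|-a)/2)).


|z| = sqrt(50.41+0.49) = 7.1344
sqrt((|z|+a)/2) = sqrt((7.1344+7.1)/2) = sqrt(7.1172) = 2.6678
sqrt((|z|-a)/2) = sqrt((7.1344-7.1)/2) = sqrt(0.0172) = 0.1312

±(2.6678 + 0.1312i) i.e. 2.6678 + 0.1312i and -2.6678 - 0.1312i


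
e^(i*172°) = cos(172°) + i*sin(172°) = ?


cos(172°) = -0.9903
sin(172°) = 0.1392

e^(i*172°) = -0.9903 + 0.1392i


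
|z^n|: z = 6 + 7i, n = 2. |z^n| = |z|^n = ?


|z| = sqrt(36+49) = sqrt(85) = 9.2195
|z^2| = |z|^2 = (sqrt(85))^2 = 85

|z^2| = 85


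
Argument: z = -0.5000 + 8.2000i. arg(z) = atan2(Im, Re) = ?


Re = -0.5, Im = 8.2
arg = atan2(8.2, -0.5) = 93.4893 degrees

arg(z) = 93.4893 degrees


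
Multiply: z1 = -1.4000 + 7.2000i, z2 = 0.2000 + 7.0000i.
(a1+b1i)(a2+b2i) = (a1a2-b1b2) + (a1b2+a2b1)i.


Real = -1.4*0.2 - 7.2*7 = -0.28 - 50.4 = -50.68
Imag = -1.4*7 + 0.2*7.2 = -9.8 + 1.44 = -8.36

-50.6800 - 8.3600i


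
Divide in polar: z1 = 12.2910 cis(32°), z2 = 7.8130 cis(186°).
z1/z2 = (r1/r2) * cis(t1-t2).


r = 12.2910 / 7.8130 = 1.5731
theta = 32° - 186° = -154° = 206° (mod 360)

1.5731 cis(206°)


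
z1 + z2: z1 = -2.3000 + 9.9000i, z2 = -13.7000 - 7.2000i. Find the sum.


Real: -2.3 - 13.7 = -16
Imag: 9.9 - 7.2 = 2.7

-16.0000 + 2.7000i


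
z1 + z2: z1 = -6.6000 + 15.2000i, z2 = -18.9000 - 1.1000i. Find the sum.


Real: -6.6 - 18.9 = -25.5
Imag: 15.2 - 1.1 = 14.1

-25.5000 + 14.1000i


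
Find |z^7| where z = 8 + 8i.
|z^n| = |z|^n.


|z| = sqrt(64+64) = sqrt(128) = 11.3137
|z^7| = |z|^7 = (sqrt(128))^7 = 128^3 * sqrt(128) = 2097152*sqrt(128)

|z^7| = 2097152*sqrt(128) ≈ 23726566.4061


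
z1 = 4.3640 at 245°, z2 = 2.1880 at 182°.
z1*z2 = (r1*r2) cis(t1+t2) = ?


r = 4.3640 * 2.1880 = 9.5484
theta = 245° + 182° = 427° = 67° (mod 360)

9.5484 cis(67°)


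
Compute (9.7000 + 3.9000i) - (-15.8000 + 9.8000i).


Real: 9.7 + 15.8 = 25.5
Imag: 3.9 - 9.8 = -5.9

25.5000 - 5.9000i


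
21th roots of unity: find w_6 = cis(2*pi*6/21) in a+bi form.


Angle = 360*6/21 = 102.8571°
a = cos(102.8571°) = -0.2225
b = sin(102.8571°) = 0.9749

-0.2225 + 0.9749i


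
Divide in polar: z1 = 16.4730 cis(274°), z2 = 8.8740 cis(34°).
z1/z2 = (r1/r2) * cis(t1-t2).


r = 16.4730 / 8.8740 = 1.8563
theta = 274° - 34° = 240° = 240° (mod 360)

1.8563 cis(240°)


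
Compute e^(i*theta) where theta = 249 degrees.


cos(249°) = -0.3584
sin(249°) = -0.9336

e^(i*249°) = -0.3584 - 0.9336i


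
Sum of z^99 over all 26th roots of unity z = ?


The roots are w_k = w^k with w = e^(2*pi*i/26), and (w^k)^99 = (w^99)^k.
So S = 1 + u + u^2 + ... + u^(25) with u = w^99.
99 = 3*26 + 21, so 99 is not a multiple of 26: u = (w^26)^3 * w^21 = w^21 ≠ 1 (w is a primitive 26th root), while u^26 = (w^26)^99 = 1.
Geometric series: S = (1 - u^26)/(1 - u) = (1 - 1)/(1 - u) = 0

S = 0


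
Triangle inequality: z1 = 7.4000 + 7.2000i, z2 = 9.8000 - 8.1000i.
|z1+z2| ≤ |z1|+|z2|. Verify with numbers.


|z1| = sqrt(7.4^2 + 7.2^2) = sqrt(106.6) = 10.3247
|z2| = sqrt(9.8^2 + (-8.1)^2) = sqrt(161.65) = 12.7142
z1+z2 = 17.2000 - 0.9000i
|z1+z2| = sqrt(296.65) = 17.2235
|z1|+|z2| = 10.3247 + 12.7142 = 23.0389

|z1+z2| = 17.2235 ≤ |z1|+|z2| = 23.0389 (verified)


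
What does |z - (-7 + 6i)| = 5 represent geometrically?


|z - z0| = r is a circle with center z0 and radius r.
Center = (-7, 6), radius = 5

Circle with center (-7, 6) and radius 5


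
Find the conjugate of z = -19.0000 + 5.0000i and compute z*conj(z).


z_bar = -19.0000 - 5.0000i
z*z_bar = (-19)^2 + 5^2 = 361 + 25 = 386

z_bar = -19.0000 - 5.0000i, z*z_bar = 386


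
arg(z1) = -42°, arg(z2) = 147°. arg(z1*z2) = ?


arg(z1*z2) = -42° + 147° = 105°
Normalized to (-180°, 180°]: 105°

105°


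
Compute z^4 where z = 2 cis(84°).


r^4 = 2^4 = 16
n*theta = 4*84° = 336° = 336° (mod 360)
a = 16*cos(336°) = 14.6167
b = 16*sin(336°) = -6.5078

16 cis(336°) = 14.6167 - 6.5078i


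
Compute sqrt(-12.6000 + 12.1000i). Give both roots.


|z| = sqrt(158.76+146.41) = 17.4691
sqrt((|z|+a)/2) = sqrt((17.4691+(-12.6))/2) = sqrt(2.4346) = 1.5603
sqrt((|z|-a)/2) = sqrt((17.4691-(-12.6))/2) = sqrt(15.0346) = 3.8774

±(1.5603 + 3.8774i) i.e. 1.5603 + 3.8774i and -1.5603 - 3.8774i


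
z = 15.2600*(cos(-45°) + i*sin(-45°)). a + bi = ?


a = 15.2600*cos(-45°) = 15.2600*0.7071068 = 10.7904
b = 15.2600*sin(-45°) = 15.2600*(-0.7071068) = -10.7904

10.7904 - 10.7904i


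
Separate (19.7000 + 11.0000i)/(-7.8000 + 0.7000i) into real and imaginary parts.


Multiply by conjugate: (19.7000 + 11.0000i)(-7.8000 - 0.7000i) / ((-7.8)^2 + 0.7^2)
Numerator real = 19.7*(-7.8) + 11*0.7 = -145.96
Numerator imag = 11*(-7.8) - 19.7*0.7 = -99.59
Denominator = 61.33
Re(z) = -145.96/61.33 = -2.3799
Im(z) = -99.59/61.33 = -1.6238

Re(z) = -2.3799, Im(z) = -1.6238


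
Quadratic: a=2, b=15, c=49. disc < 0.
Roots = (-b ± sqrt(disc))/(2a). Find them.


disc = 15^2 - 4*2*49 = 225 - 392 = -167
sqrt(|disc|) = sqrt(167) = 12.9228
Real part = -15/(2*2) = -3.7500
Imag part = 12.9228/(2*2) = 3.2307

-3.7500 ± 3.2307i


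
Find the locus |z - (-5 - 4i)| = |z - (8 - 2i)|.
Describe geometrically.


Equal distances means the locus is the perpendicular bisector of z1 and z2.
Midpoint = ((-5+8)/2, (-4+(-2))/2) = (1.5000, -3.0000)

Perpendicular bisector through (1.5000, -3.0000)


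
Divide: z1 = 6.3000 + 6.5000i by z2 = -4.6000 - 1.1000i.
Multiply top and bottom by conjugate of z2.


Conjugate of z2 = -4.6000 + 1.1000i
Numerator: (6.3000 + 6.5000i)(-4.6000 + 1.1000i) = -36.1300 - 22.9700i
Denominator: (-4.6)^2 + (-1.1)^2 = 22.37
Result = (-36.1300 - 22.9700i)/22.37

-1.6151 - 1.0268i


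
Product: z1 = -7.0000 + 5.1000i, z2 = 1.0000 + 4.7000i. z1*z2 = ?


Real = -7*1 - 5.1*4.7 = -7 - 23.97 = -30.97
Imag = -7*4.7 + 1*5.1 = -32.9 + 5.1 = -27.8

-30.9700 - 27.8000i


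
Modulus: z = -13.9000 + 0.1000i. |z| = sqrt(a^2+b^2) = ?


|z| = sqrt((-13.9)^2 + 0.1^2) = sqrt(193.21 + 0.01) = sqrt(193.22) = 13.9004

|z| = 13.9004


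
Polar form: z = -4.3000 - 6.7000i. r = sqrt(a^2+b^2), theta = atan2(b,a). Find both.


r = sqrt(18.49+44.89) = sqrt(63.38) = 7.9612
theta = atan2(-6.7, -4.3) = -122.6920 degrees

r = 7.9612, theta = -122.6920 degrees


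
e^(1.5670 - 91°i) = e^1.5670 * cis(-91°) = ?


e^1.5670 = 4.7922
cos(-91°) = -0.01745
sin(-91°) = -0.99985
Real = 4.7922*(-0.01745) = -0.0836
Imag = 4.7922*(-0.99985) = -4.7915

-0.0836 - 4.7915i


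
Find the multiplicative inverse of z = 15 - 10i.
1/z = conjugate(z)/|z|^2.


|z|^2 = 225+100 = 325
1/z = (15 + 10i)/325

1/z = 0.0462 + 0.0308i


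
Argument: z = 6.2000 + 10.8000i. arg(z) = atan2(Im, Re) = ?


Re = 6.2, Im = 10.8
arg = atan2(10.8, 6.2) = 60.1410 degrees

arg(z) = 60.1410 degrees


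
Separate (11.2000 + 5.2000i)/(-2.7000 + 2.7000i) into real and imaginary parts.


Multiply by conjugate: (11.2000 + 5.2000i)(-2.7000 - 2.7000i) / ((-2.7)^2 + 2.7^2)
Numerator real = 11.2*(-2.7) + 5.2*2.7 = -16.2
Numerator imag = 5.2*(-2.7) - 11.2*2.7 = -44.28
Denominator = 14.58
Re(z) = -16.2/14.58 = -1.1111
Im(z) = -44.28/14.58 = -3.0370

Re(z) = -1.1111, Im(z) = -3.0370


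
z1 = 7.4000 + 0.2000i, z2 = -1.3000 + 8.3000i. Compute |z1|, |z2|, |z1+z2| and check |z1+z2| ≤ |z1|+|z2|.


|z1| = sqrt(7.4^2 + 0.2^2) = sqrt(54.8) = 7.4027
|z2| = sqrt((-1.3)^2 + 8.3^2) = sqrt(70.58) = 8.4012
z1+z2 = 6.1000 + 8.5000i
|z1+z2| = sqrt(109.46) = 10.4623
|z1|+|z2| = 7.4027 + 8.4012 = 15.8039

|z1+z2| = 10.4623 ≤ |z1|+|z2| = 15.8039 (verified)


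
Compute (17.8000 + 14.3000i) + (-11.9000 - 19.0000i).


Real: 17.8 - 11.9 = 5.9
Imag: 14.3 - 19 = -4.7

5.9000 - 4.7000i


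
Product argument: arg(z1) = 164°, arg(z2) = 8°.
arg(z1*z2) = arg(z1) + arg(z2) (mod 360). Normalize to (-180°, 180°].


arg(z1*z2) = 164° + 8° = 172°
Normalized to (-180°, 180°]: 172°

172°


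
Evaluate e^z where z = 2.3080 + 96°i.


e^2.3080 = 10.0543
cos(96°) = -0.10453
sin(96°) = 0.99452
Real = 10.0543*(-0.10453) = -1.0510
Imag = 10.0543*0.99452 = 9.9992

-1.0510 + 9.9992i


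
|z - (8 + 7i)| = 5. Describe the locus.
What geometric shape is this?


|z - z0| = r is a circle with center z0 and radius r.
Center = (8, 7), radius = 5

Circle with center (8, 7) and radius 5


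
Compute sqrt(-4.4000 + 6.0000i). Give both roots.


|z| = sqrt(19.36+36) = 7.4404
sqrt((|z|+a)/2) = sqrt((7.4404+(-4.4))/2) = sqrt(1.5202) = 1.2330
sqrt((|z|-a)/2) = sqrt((7.4404-(-4.4))/2) = sqrt(5.9202) = 2.4331

±(1.2330 + 2.4331i) i.e. 1.2330 + 2.4331i and -1.2330 - 2.4331i


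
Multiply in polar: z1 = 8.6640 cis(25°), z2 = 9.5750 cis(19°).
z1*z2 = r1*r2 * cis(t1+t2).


r = 8.6640 * 9.5750 = 82.9578
theta = 25° + 19° = 44° = 44° (mod 360)

82.9578 cis(44°)


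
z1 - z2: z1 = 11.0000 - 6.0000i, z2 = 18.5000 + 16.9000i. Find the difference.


Real: 11 - 18.5 = -7.5
Imag: -6 - 16.9 = -22.9

-7.5000 - 22.9000i


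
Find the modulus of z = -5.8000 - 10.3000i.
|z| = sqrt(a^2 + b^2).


|z| = sqrt((-5.8)^2 + (-10.3)^2) = sqrt(33.64 + 106.09) = sqrt(139.73) = 11.8207

|z| = 11.8207


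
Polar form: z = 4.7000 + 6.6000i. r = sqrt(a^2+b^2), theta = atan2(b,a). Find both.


r = sqrt(22.09+43.56) = sqrt(65.65) = 8.1025
theta = atan2(6.6, 4.7) = 54.5445 degrees

r = 8.1025, theta = 54.5445 degrees


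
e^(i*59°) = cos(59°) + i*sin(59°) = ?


cos(59°) = 0.5150
sin(59°) = 0.8572

e^(i*59°) = 0.5150 + 0.8572i


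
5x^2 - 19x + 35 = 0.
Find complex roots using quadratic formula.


disc = (-19)^2 - 4*5*35 = 361 - 700 = -339
sqrt(|disc|) = sqrt(339) = 18.4120
Real part = 19/(2*5) = 1.9000
Imag part = 18.4120/(2*5) = 1.8412

1.9000 ± 1.8412i


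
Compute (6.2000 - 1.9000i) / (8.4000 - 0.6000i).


Conjugate of z2 = 8.4000 + 0.6000i
Numerator: (6.2000 - 1.9000i)(8.4000 + 0.6000i) = 53.2200 - 12.2400i
Denominator: 8.4^2 + (-0.6)^2 = 70.92
Result = (53.2200 - 12.2400i)/70.92

0.7504 - 0.1726i


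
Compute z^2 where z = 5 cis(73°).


r^2 = 5^2 = 25
n*theta = 2*73° = 146° = 146° (mod 360)
a = 25*cos(146°) = -20.7259
b = 25*sin(146°) = 13.9798

25 cis(146°) = -20.7259 + 13.9798i


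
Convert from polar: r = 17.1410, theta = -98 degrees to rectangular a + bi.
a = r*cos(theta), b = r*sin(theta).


a = 17.1410*cos(-98°) = 17.1410*(-0.139173) = -2.3856
b = 17.1410*sin(-98°) = 17.1410*(-0.99027) = -16.9742

-2.3856 - 16.9742i


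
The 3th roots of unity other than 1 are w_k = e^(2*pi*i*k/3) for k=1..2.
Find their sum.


With w = e^(2*pi*i/3), all 3 of the 3th roots of unity w^0 = 1, w, ..., w^(2) sum to 0: 1 + w + ... + w^(2) = (1 - w^3)/(1 - w) = 0 since w^3 = 1, w ≠ 1.
Removing the root 1: w + w^2 + ... + w^(2) = 0 - 1 = -1

Sum = -1


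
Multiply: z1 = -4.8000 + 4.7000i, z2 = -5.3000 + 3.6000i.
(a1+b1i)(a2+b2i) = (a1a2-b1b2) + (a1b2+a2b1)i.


Real = -4.8*(-5.3) - 4.7*3.6 = 25.44 - 16.92 = 8.52
Imag = -4.8*3.6 - (5.3)*4.7 = -17.28 - (24.91) = -42.19

8.5200 - 42.1900i


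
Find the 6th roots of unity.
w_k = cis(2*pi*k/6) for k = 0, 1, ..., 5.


The 6th roots of unity are cis(360k/6°) for k=0..5
Angle step = 360/6 = 60°
Primitive root: cis(60°)
Primitive root = 0.5000 + 0.8660i

6 roots at angles: 0°, 60°, 120°, 180°, 240°, 300°


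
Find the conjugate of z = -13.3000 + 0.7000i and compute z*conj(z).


z_bar = -13.3000 - 0.7000i
z*z_bar = (-13.3)^2 + 0.7^2 = 176.89 + 0.49 = 177.38

z_bar = -13.3000 - 0.7000i, z*z_bar = 177.38


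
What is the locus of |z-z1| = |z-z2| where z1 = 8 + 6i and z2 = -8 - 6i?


Equal distances means the locus is the perpendicular bisector of z1 and z2.
Midpoint = ((8+(-8))/2, (6+(-6))/2) = (0, 0)

Perpendicular bisector through (0, 0)


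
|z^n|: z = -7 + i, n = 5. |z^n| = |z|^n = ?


|z| = sqrt(49+1) = sqrt(50) = 7.0711
|z^5| = |z|^5 = (sqrt(50))^5 = 50^2 * sqrt(50) = 2500*sqrt(50)

|z^5| = 2500*sqrt(50) ≈ 17677.6695


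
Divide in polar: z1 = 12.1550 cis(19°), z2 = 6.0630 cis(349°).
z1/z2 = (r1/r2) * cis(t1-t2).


r = 12.1550 / 6.0630 = 2.0048
theta = 19° - 349° = -330° = 30° (mod 360)

2.0048 cis(30°)


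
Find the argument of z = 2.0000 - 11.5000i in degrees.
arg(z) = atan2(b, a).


Re = 2, Im = -11.5
arg = atan2(-11.5, 2) = -80.1342 degrees

arg(z) = -80.1342 degrees


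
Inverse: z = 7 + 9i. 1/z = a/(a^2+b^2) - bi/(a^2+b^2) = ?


|z|^2 = 49+81 = 130
1/z = (7 - 9i)/130

1/z = 0.0538 - 0.0692i


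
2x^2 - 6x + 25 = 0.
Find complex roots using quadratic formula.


disc = (-6)^2 - 4*2*25 = 36 - 200 = -164
sqrt(|disc|) = sqrt(164) = 12.8062
Real part = 6/(2*2) = 1.5000
Imag part = 12.8062/(2*2) = 3.2016

1.5000 ± 3.2016i


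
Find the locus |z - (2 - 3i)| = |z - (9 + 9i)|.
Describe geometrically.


Equal distances means the locus is the perpendicular bisector of z1 and z2.
Midpoint = ((2+9)/2, (-3+9)/2) = (5.5000, 3.0000)

Perpendicular bisector through (5.5000, 3.0000)


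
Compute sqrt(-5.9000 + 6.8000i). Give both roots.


|z| = sqrt(34.81+46.24) = 9.0028
sqrt((|z|+a)/2) = sqrt((9.0028+(-5.9))/2) = sqrt(1.5514) = 1.2455
sqrt((|z|-a)/2) = sqrt((9.0028-(-5.9))/2) = sqrt(7.4514) = 2.7297

±(1.2455 + 2.7297i) i.e. 1.2455 + 2.7297i and -1.2455 - 2.7297i


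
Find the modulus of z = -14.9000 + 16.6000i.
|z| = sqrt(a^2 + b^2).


|z| = sqrt((-14.9)^2 + 16.6^2) = sqrt(222.01 + 275.56) = sqrt(497.57) = 22.3063

|z| = 22.3063


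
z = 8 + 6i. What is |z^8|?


|z| = sqrt(64+36) = sqrt(100) = 10
|z^8| = |z|^8 = 10^8 = 100000000

|z^8| = 100000000


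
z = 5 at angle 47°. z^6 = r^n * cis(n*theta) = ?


r^6 = 5^6 = 15625
n*theta = 6*47° = 282° = 282° (mod 360)
a = 15625*cos(282°) = 3248.6202
b = 15625*sin(282°) = -15283.5563

15625 cis(282°) = 3248.6202 - 15283.5563i


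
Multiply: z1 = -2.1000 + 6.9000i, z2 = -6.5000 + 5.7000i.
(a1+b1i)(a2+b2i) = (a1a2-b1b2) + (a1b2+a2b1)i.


Real = -2.1*(-6.5) - 6.9*5.7 = 13.65 - 39.33 = -25.68
Imag = -2.1*5.7 - (6.5)*6.9 = -11.97 - (44.85) = -56.82

-25.6800 - 56.8200i


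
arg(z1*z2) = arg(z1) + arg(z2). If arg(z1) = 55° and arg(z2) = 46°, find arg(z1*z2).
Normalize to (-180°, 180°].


arg(z1*z2) = 55° + 46° = 101°
Normalized to (-180°, 180°]: 101°

101°


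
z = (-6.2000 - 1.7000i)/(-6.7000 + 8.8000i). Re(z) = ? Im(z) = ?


Multiply by conjugate: (-6.2000 - 1.7000i)(-6.7000 - 8.8000i) / ((-6.7)^2 + 8.8^2)
Numerator real = -6.2*(-6.7) - (1.7)*8.8 = 26.58
Numerator imag = -1.7*(-6.7) - (-6.2)*8.8 = 65.95
Denominator = 122.33
Re(z) = 26.58/122.33 = 0.2173
Im(z) = 65.95/122.33 = 0.5391

Re(z) = 0.2173, Im(z) = 0.5391


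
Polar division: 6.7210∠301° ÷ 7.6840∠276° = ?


r = 6.7210 / 7.6840 = 0.8747
theta = 301° - 276° = 25° = 25° (mod 360)

0.8747 cis(25°)


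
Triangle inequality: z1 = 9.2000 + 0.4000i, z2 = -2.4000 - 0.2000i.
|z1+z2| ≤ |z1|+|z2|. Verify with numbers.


|z1| = sqrt(9.2^2 + 0.4^2) = sqrt(84.8) = 9.2087
|z2| = sqrt((-2.4)^2 + (-0.2)^2) = sqrt(5.8) = 2.4083
z1+z2 = 6.8000 + 0.2000i
|z1+z2| = sqrt(46.28) = 6.8029
|z1|+|z2| = 9.2087 + 2.4083 = 11.6170

|z1+z2| = 6.8029 ≤ |z1|+|z2| = 11.6170 (verified)


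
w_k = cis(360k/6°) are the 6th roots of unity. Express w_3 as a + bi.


Angle = 360*3/6 = 180°
a = cos(180°) = -1.0000
b = sin(180°) = 0

-1.0000 + 0i


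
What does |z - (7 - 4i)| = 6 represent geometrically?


|z - z0| = r is a circle with center z0 and radius r.
Center = (7, -4), radius = 6

Circle with center (7, -4) and radius 6


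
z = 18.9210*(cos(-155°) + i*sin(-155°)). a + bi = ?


a = 18.9210*cos(-155°) = 18.9210*(-0.9063078) = -17.1482
b = 18.9210*sin(-155°) = 18.9210*(-0.42262) = -7.9964

-17.1482 - 7.9964i


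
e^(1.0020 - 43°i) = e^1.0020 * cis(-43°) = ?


e^1.0020 = 2.7237
cos(-43°) = 0.73135
sin(-43°) = -0.682
Real = 2.7237*0.73135 = 1.9920
Imag = 2.7237*(-0.682) = -1.8576

1.9920 - 1.8576i


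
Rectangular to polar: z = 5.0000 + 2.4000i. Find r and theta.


r = sqrt(25+5.76) = sqrt(30.76) = 5.5462
theta = atan2(2.4, 5) = 25.6410 degrees

r = 5.5462, theta = 25.6410 degrees


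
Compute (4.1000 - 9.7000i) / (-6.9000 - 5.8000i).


Conjugate of z2 = -6.9000 + 5.8000i
Numerator: (4.1000 - 9.7000i)(-6.9000 + 5.8000i) = 27.9700 + 90.7100i
Denominator: (-6.9)^2 + (-5.8)^2 = 81.25
Result = (27.9700 + 90.7100i)/81.25

0.3442 + 1.1164i


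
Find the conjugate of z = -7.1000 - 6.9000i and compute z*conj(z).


z_bar = -7.1000 + 6.9000i
z*z_bar = (-7.1)^2 + (-6.9)^2 = 50.41 + 47.61 = 98.02

z_bar = -7.1000 + 6.9000i, z*z_bar = 98.02


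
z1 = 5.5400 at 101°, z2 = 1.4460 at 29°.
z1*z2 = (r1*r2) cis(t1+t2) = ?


r = 5.5400 * 1.4460 = 8.0108
theta = 101° + 29° = 130° = 130° (mod 360)

8.0108 cis(130°)


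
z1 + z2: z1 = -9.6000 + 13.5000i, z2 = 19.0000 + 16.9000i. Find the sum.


Real: -9.6 + 19 = 9.4
Imag: 13.5 + 16.9 = 30.4

9.4000 + 30.4000i


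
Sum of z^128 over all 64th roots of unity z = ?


The roots are w_k = w^k with w = e^(2*pi*i/64), and (w^k)^128 = (w^128)^k.
So S = 1 + u + u^2 + ... + u^(63) with u = w^128.
128 = 2*64 + 0, so 128 is a multiple of 64 and u = (w^64)^2 = 1.
Every one of the 64 terms equals 1: S = 64

S = 64


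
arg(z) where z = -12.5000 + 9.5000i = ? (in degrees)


Re = -12.5, Im = 9.5
arg = atan2(9.5, -12.5) = 142.7652 degrees

arg(z) = 142.7652 degrees


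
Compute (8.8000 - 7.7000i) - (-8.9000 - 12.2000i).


Real: 8.8 + 8.9 = 17.7
Imag: -7.7 + 12.2 = 4.5

17.7000 + 4.5000i


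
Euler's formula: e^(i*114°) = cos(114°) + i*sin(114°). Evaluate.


cos(114°) = -0.4067
sin(114°) = 0.9135

e^(i*114°) = -0.4067 + 0.9135i


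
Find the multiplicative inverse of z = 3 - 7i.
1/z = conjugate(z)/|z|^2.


|z|^2 = 9+49 = 58
1/z = (3 + 7i)/58

1/z = 0.0517 + 0.1207i


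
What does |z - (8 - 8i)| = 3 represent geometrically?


|z - z0| = r is a circle with center z0 and radius r.
Center = (8, -8), radius = 3

Circle with center (8, -8) and radius 3


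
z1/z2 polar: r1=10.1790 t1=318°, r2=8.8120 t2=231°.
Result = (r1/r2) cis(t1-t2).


r = 10.1790 / 8.8120 = 1.1551
theta = 318° - 231° = 87° = 87° (mod 360)

1.1551 cis(87°)


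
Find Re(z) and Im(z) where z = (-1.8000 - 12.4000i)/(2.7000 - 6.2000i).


Multiply by conjugate: (-1.8000 - 12.4000i)(2.7000 + 6.2000i) / (2.7^2 + (-6.2)^2)
Numerator real = -1.8*2.7 - (12.4)*(-6.2) = 72.02
Numerator imag = -12.4*2.7 - (-1.8)*(-6.2) = -44.64
Denominator = 45.73
Re(z) = 72.02/45.73 = 1.5749
Im(z) = -44.64/45.73 = -0.9762

Re(z) = 1.5749, Im(z) = -0.9762


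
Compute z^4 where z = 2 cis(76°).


r^4 = 2^4 = 16
n*theta = 4*76° = 304° = 304° (mod 360)
a = 16*cos(304°) = 8.9471
b = 16*sin(304°) = -13.2646

16 cis(304°) = 8.9471 - 13.2646i


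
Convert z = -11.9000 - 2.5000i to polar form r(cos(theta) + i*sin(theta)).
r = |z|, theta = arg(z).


r = sqrt(141.61+6.25) = sqrt(147.86) = 12.1598
theta = atan2(-2.5, -11.9) = -168.1356 degrees

r = 12.1598, theta = -168.1356 degrees


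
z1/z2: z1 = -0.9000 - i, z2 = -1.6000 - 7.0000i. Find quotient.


Conjugate of z2 = -1.6000 + 7.0000i
Numerator: (-0.9000 - i)(-1.6000 + 7.0000i) = 8.4400 - 4.7000i
Denominator: (-1.6)^2 + (-7)^2 = 51.56
Result = (8.4400 - 4.7000i)/51.56

0.1637 - 0.0912i


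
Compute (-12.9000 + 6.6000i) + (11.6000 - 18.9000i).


Real: -12.9 + 11.6 = -1.3
Imag: 6.6 - 18.9 = -12.3

-1.3000 - 12.3000i


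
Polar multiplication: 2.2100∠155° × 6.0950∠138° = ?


r = 2.2100 * 6.0950 = 13.4699
theta = 155° + 138° = 293° = 293° (mod 360)

13.4699 cis(293°)


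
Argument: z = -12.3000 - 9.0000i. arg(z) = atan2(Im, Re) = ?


Re = -12.3, Im = -9
arg = atan2(-9, -12.3) = -143.8068 degrees

arg(z) = -143.8068 degrees


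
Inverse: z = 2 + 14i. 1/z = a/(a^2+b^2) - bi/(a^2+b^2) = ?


|z|^2 = 4+196 = 200
1/z = (2 - 14i)/200

1/z = 0.0100 - 0.0700i


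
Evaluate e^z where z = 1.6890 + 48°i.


e^1.6890 = 5.4141
cos(48°) = 0.66913
sin(48°) = 0.74314
Real = 5.4141*0.66913 = 3.6227
Imag = 5.4141*0.74314 = 4.0234

3.6227 + 4.0234i


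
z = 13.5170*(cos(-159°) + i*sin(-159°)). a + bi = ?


a = 13.5170*cos(-159°) = 13.5170*(-0.93358) = -12.6192
b = 13.5170*sin(-159°) = 13.5170*(-0.35837) = -4.8441

-12.6192 - 4.8441i


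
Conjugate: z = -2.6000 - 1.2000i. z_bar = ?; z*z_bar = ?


z_bar = -2.6000 + 1.2000i
z*z_bar = (-2.6)^2 + (-1.2)^2 = 6.76 + 1.44 = 8.2

z_bar = -2.6000 + 1.2000i, z*z_bar = 8.2


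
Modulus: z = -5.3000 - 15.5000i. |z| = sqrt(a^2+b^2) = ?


|z| = sqrt((-5.3)^2 + (-15.5)^2) = sqrt(28.09 + 240.25) = sqrt(268.34) = 16.3811

|z| = 16.3811


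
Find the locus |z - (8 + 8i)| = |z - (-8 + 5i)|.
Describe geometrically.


Equal distances means the locus is the perpendicular bisector of z1 and z2.
Midpoint = ((8+(-8))/2, (8+5)/2) = (0, 6.5000)

Perpendicular bisector through (0, 6.5000)


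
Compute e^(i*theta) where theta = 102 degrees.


cos(102°) = -0.2079
sin(102°) = 0.9781

e^(i*102°) = -0.2079 + 0.9781i


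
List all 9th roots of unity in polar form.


The 9th roots of unity are cis(360k/9°) for k=0..8
Angle step = 360/9 = 40°
Primitive root: cis(40°)
Primitive root = 0.7660 + 0.6428i

9 roots at angles: 0°, 40°, 80°, 120°, 160°, 200°, 240°, 280°, 320°


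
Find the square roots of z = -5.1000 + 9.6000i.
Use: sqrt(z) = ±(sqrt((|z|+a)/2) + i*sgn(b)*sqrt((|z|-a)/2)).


|z| = sqrt(26.01+92.16) = 10.8706
sqrt((|z|+a)/2) = sqrt((10.8706+(-5.1))/2) = sqrt(2.8853) = 1.6986
sqrt((|z|-a)/2) = sqrt((10.8706-(-5.1))/2) = sqrt(7.9853) = 2.8258

±(1.6986 + 2.8258i) i.e. 1.6986 + 2.8258i and -1.6986 - 2.8258i


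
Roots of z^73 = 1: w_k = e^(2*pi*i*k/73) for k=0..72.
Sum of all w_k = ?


The sum of all 73th roots of unity is 0.
Geometric series: (1 - w^73)/(1 - w) = (1-1)/(1-w) = 0 since w^73 = 1, w ≠ 1.
Alternatively: coefficient of z^72 in z^73 - 1 is 0.

0


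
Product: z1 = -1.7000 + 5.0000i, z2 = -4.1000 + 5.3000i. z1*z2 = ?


Real = -1.7*(-4.1) - 5*5.3 = 6.97 - 26.5 = -19.53
Imag = -1.7*5.3 - (4.1)*5 = -9.01 - (20.5) = -29.51

-19.5300 - 29.5100i


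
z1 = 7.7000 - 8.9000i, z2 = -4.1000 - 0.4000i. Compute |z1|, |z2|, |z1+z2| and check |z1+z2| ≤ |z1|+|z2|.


|z1| = sqrt(7.7^2 + (-8.9)^2) = sqrt(138.5) = 11.7686
|z2| = sqrt((-4.1)^2 + (-0.4)^2) = sqrt(16.97) = 4.1195
z1+z2 = 3.6000 - 9.3000i
|z1+z2| = sqrt(99.45) = 9.9725
|z1|+|z2| = 11.7686 + 4.1195 = 15.8881

|z1+z2| = 9.9725 ≤ |z1|+|z2| = 15.8881 (verified)


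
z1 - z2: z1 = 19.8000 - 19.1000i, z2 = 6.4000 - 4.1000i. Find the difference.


Real: 19.8 - 6.4 = 13.4
Imag: -19.1 + 4.1 = -15

13.4000 - 15.0000i


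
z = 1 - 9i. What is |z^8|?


|z| = sqrt(1+81) = sqrt(82) = 9.0554
|z^8| = |z|^8 = (sqrt(82))^8 = 82^4 = 45212176

|z^8| = 45212176


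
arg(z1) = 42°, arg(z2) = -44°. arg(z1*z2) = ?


arg(z1*z2) = 42° - 44° = -2°
Normalized to (-180°, 180°]: -2°

-2°


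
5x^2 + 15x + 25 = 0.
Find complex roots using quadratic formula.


disc = 15^2 - 4*5*25 = 225 - 500 = -275
sqrt(|disc|) = sqrt(275) = 16.5831
Real part = -15/(2*5) = -1.5000
Imag part = 16.5831/(2*5) = 1.6583

-1.5000 ± 1.6583i


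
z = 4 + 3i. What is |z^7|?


|z| = sqrt(16+9) = sqrt(25) = 5
|z^7| = |z|^7 = 5^7 = 78125

|z^7| = 78125


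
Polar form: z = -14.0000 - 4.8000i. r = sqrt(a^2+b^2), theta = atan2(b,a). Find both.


r = sqrt(196+23.04) = sqrt(219.04) = 14.8000
theta = atan2(-4.8, -14) = -161.0754 degrees

r = 14.8000, theta = -161.0754 degrees


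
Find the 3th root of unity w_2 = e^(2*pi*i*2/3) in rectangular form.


Angle = 360*2/3 = 240°
a = cos(240°) = -0.5000
b = sin(240°) = -0.8660

-0.5000 - 0.8660i


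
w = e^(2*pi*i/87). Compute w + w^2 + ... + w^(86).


With w = e^(2*pi*i/87), all 87 of the 87th roots of unity w^0 = 1, w, ..., w^(86) sum to 0: 1 + w + ... + w^(86) = (1 - w^87)/(1 - w) = 0 since w^87 = 1, w ≠ 1.
Removing the root 1: w + w^2 + ... + w^(86) = 0 - 1 = -1

Sum = -1


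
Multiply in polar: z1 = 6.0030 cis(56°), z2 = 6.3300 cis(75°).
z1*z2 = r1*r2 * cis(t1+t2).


r = 6.0030 * 6.3300 = 37.9990
theta = 56° + 75° = 131° = 131° (mod 360)

37.9990 cis(131°)


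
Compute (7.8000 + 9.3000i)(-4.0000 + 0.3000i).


Real = 7.8*(-4) - 9.3*0.3 = -31.2 - 2.79 = -33.99
Imag = 7.8*0.3 - (4)*9.3 = 2.34 - (37.2) = -34.86

-33.9900 - 34.8600i


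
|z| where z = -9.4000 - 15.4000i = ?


|z| = sqrt((-9.4)^2 + (-15.4)^2) = sqrt(88.36 + 237.16) = sqrt(325.52) = 18.0422

|z| = 18.0422


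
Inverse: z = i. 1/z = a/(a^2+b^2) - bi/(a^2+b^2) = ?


|z|^2 = 0+1 = 1
1/z = (0 - 1i)/1

1/z = 0 - 1.0000i


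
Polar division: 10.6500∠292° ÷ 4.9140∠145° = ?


r = 10.6500 / 4.9140 = 2.1673
theta = 292° - 145° = 147° = 147° (mod 360)

2.1673 cis(147°)


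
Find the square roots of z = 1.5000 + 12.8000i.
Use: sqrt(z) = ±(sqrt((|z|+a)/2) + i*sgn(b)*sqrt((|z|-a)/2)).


|z| = sqrt(2.25+163.84) = 12.8876
sqrt((|z|+a)/2) = sqrt((12.8876+1.5)/2) = sqrt(7.1938) = 2.6821
sqrt((|z|-a)/2) = sqrt((12.8876-1.5)/2) = sqrt(5.6938) = 2.3862

±(2.6821 + 2.3862i) i.e. 2.6821 + 2.3862i and -2.6821 - 2.3862i


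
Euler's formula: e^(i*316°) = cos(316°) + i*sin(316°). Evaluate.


cos(316°) = 0.7193
sin(316°) = -0.6947

e^(i*316°) = 0.7193 - 0.6947i


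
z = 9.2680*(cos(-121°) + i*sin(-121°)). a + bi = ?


a = 9.2680*cos(-121°) = 9.2680*(-0.51504) = -4.7734
b = 9.2680*sin(-121°) = 9.2680*(-0.857167) = -7.9442

-4.7734 - 7.9442i


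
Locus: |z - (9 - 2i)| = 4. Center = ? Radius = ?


|z - z0| = r is a circle with center z0 and radius r.
Center = (9, -2), radius = 4

Circle with center (9, -2) and radius 4


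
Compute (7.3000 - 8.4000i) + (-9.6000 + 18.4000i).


Real: 7.3 - 9.6 = -2.3
Imag: -8.4 + 18.4 = 10

-2.3000 + 10.0000i


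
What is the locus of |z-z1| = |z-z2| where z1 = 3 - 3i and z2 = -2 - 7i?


Equal distances means the locus is the perpendicular bisector of z1 and z2.
Midpoint = ((3+(-2))/2, (-3+(-7))/2) = (0.5000, -5.0000)

Perpendicular bisector through (0.5000, -5.0000)


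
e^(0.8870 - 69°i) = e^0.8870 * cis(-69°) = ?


e^0.8870 = 2.4278
cos(-69°) = 0.3584
sin(-69°) = -0.9336
Real = 2.4278*0.3584 = 0.8701
Imag = 2.4278*(-0.9336) = -2.2666

0.8701 - 2.2666i


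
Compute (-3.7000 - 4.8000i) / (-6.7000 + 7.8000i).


Conjugate of z2 = -6.7000 - 7.8000i
Numerator: (-3.7000 - 4.8000i)(-6.7000 - 7.8000i) = -12.6500 + 61.0200i
Denominator: (-6.7)^2 + 7.8^2 = 105.73
Result = (-12.6500 + 61.0200i)/105.73

-0.1196 + 0.5771i


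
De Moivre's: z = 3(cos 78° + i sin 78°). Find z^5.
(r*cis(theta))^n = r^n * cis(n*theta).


r^5 = 3^5 = 243
n*theta = 5*78° = 390° = 30° (mod 360)
a = 243*cos(30°) = 210.4442
b = 243*sin(30°) = 121.5000

243 cis(30°) = 210.4442 + 121.5000i
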